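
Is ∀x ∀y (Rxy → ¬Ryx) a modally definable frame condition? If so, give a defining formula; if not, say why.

Not modally definable

Modal frame validity is preserved under surjective bounded morphisms.
The 4-cycle (worlds w0,w1,w2,w3 with w0→w1→w2→w3→w0) is asymmetric. Mapping every world to a single reflexive point • is a surjective bounded morphism, and the reflexive point is not asymmetric (R•• but asymmetry requires ¬R••).
So the class is not modally definable.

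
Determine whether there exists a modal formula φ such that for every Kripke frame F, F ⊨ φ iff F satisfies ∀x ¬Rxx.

Any modally definable frame class is closed under surjective bounded morphisms.
The 3-cycle (worlds w0,w1,w2 with w0→w1→w2→w0) is irreflexive, and the map sending every world to a single reflexive point • is a surjective bounded morphism (forth: every edge maps to (•,•); back: every world has a successor). So any modal formula valid on the 3-cycle is also valid on the reflexive point, which is not irreflexive.
So the class is not modally definable.

No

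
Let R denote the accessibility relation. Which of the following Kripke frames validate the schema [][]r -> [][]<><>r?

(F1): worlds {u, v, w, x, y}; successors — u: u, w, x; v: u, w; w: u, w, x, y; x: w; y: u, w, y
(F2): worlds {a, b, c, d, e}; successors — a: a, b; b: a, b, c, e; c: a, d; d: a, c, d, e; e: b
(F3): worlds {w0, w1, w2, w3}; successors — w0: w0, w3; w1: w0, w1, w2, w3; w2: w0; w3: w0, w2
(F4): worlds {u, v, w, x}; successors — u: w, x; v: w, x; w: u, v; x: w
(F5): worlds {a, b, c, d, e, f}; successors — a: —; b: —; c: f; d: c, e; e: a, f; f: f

(F1), (F2), (F3)

This is the axiom for a generalized confluence (Geach) condition; its first-order frame correspondent is forall x forall z (x R^2 z -> exists w (x R^2 w & z R^2 w)).
(F1): holds.
(F2): holds.
(F3): holds.
(F4): fails — wR²x but no t with wR²t and xR²t.
(F5): fails — dR²a but no w with dR²w and aR²w.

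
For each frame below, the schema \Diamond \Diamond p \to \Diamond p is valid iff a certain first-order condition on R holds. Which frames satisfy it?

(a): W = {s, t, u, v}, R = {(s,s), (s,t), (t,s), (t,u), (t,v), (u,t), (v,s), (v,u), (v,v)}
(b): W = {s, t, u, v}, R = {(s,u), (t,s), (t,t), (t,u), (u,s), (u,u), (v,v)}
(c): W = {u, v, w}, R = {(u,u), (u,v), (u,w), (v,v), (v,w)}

(c)

Frame correspondent (Sahlqvist): \forall x \forall y (x R^2 y \to \exists w (y = w \wedge xRw)) — i.e. a generalized confluence (Geach) condition.
(a): fails — sR²u but no w with u=w and sRw.
(b): fails — sR²s but no w with s=w and sRw.
(c): satisfies the condition.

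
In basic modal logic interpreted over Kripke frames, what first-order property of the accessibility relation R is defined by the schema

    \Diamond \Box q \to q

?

This schema is equivalent to the B axiom q → □◇q.
Its frame correspondent is symmetry — \forall x \forall y (Rxy \to Ryx).

symmetry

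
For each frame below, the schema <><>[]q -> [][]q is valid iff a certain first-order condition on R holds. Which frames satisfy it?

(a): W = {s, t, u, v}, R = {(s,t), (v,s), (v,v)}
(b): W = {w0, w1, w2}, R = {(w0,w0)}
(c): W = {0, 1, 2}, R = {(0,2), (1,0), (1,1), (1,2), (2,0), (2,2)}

(b)

Frame correspondent (Sahlqvist): forall x forall y forall z ((x R^2 y & x R^2 z) -> exists w (yRw & z = w)) — i.e. a generalized confluence (Geach) condition.
(a): fails — vR²s, vR²s but no w with sRw and s=w.
(b): ✓.
(c): fails — 0R²0, 0R²0 but no w with 0Rw and 0=w.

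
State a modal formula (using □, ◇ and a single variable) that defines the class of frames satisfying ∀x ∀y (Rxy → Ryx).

This is symmetry; the standard corresponding axiom is B: p → □◇p.

p → □◇p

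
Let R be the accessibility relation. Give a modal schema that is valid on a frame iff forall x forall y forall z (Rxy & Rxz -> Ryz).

A defining formula is ◇q → □◇q (the 5 axiom).

◇q → □◇q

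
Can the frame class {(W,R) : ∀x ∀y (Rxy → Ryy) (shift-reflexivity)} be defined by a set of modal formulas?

Yes, by □(□q → q)

Yes: it is shift-reflexivity, defined by the T□ schema □(□q → q).
Suppose □(□q→q) is valid. Take Rxy and set V(q)={w : Ryw}. Then at y, □q holds; since □(□q→q) at x, □q→q at y, so q at y, i.e. Ryy.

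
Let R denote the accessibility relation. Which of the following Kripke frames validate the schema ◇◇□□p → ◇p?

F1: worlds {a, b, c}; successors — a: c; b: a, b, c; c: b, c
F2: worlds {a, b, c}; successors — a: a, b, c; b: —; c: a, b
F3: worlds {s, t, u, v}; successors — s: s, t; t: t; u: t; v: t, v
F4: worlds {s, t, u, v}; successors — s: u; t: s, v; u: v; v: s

Frame correspondent (Sahlqvist): ∀x ∀y (xR²y → ∃w (yR²w ∧ xRw)) — i.e. a generalized confluence (Geach) condition.
F1: ✓.
F2: fails — aR²b but no w with bR²w and aRw.
F3: ✓.
F4: ✓.

F1, F3, F4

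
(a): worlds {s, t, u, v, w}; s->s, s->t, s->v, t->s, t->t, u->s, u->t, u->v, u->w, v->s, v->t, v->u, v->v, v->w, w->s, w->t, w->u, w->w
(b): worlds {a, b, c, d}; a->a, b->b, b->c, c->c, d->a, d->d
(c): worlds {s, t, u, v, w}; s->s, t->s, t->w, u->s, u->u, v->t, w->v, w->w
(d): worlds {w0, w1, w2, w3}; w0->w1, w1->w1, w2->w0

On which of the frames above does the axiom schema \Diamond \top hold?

(a), (b), (c)

Frame correspondent (Sahlqvist): \forall x \exists y Rxy — i.e. seriality.
(a): condition met.
(b): condition met.
(c): condition met.
(d): fails — world w3 has no successor.
Valid on: (a), (b), (c).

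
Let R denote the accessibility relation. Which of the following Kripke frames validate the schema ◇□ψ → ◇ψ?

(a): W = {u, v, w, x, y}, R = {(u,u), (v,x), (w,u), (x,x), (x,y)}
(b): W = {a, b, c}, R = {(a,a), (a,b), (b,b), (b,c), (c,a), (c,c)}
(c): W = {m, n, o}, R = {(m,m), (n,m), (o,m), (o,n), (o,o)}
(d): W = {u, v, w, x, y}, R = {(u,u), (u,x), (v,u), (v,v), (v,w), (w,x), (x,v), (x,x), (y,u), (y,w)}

Frame correspondent (Sahlqvist): ∀x ∀y (xRy → ∃w (yRw ∧ xRw)) — i.e. a generalized confluence (Geach) condition.
(a): fails — xRy but no t with yRt and xRt.
(b): ✓.
(c): ✓.
(d): fails — vRw but no t with wRt and vRt.

(b), (c)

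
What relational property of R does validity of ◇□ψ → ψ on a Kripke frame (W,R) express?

This schema is equivalent to the B axiom ψ → □◇ψ.
Its frame correspondent is symmetry — ∀x ∀y (Rxy → Ryx).

symmetry: ∀x ∀y (Rxy → Ryx)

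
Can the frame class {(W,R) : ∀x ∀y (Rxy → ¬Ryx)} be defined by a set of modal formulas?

Modal frame validity is preserved under surjective bounded morphisms.
The 5-cycle (worlds a,b,c,d,e with a→b→c→d→e→a) is asymmetric. Mapping every world to a single reflexive point • is a surjective bounded morphism, and the reflexive point is not asymmetric (R•• but asymmetry requires ¬R••).
So the class is not modally definable.

No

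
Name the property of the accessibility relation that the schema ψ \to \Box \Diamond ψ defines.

symmetry

Suppose ψ→□◇ψ is valid. Take Rxy and set V(ψ)={x}. Then ψ at x, so □◇ψ at x, so ◇ψ at y, so some z with Ryz has ψ; z=x, i.e. Ryx.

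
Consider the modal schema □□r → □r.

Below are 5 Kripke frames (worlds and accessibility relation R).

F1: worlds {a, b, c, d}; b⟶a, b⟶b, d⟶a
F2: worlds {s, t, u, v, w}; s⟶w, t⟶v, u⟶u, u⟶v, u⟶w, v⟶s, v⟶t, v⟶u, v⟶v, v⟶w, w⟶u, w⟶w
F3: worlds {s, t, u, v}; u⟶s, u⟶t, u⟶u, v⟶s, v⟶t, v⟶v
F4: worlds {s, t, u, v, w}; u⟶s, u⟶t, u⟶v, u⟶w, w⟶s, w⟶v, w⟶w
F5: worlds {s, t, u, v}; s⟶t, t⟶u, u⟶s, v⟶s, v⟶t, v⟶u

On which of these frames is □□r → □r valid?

F2, F3

This is the axiom for density; its first-order frame correspondent is ∀x ∀y (Rxy → ∃z (Rxz ∧ Rzy)).
F1: fails — Rda but no z with Rdz and Rza.
F2: satisfies the condition.
F3: satisfies the condition.
F4: fails — Rut but no z with Ruz and Rzt.
F5: fails — Rus but no z with Ruz and Rzs.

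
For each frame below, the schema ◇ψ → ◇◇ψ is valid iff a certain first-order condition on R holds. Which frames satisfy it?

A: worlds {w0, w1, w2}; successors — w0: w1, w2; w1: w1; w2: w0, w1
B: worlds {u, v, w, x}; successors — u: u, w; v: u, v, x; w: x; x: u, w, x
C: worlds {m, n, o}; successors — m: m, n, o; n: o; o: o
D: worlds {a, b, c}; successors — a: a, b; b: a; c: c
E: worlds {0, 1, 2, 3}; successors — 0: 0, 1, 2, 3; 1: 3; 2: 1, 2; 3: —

The schema corresponds to a generalized confluence (Geach) condition: ∀x ∀y (xRy → ∃w (y = w ∧ xR²w)).
A: fails — w0Rw2 but no w with w2=w and w0R²w.
B: condition met.
C: condition met.
D: condition met.
E: fails — 1R3 but no w with 3=w and 1R²w.
Valid on: B, C, D.

B, C, D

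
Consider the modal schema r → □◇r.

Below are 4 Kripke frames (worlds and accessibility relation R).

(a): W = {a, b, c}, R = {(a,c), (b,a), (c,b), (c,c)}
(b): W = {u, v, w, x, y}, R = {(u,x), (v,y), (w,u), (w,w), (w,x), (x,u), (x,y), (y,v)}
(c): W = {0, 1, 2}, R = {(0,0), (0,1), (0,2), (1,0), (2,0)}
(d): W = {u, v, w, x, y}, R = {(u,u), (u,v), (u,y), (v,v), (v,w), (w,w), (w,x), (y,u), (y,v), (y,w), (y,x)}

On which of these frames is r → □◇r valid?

(c)

Frame correspondent (Sahlqvist): ∀x ∀y (Rxy → Ryx) — i.e. symmetry.
(a): fails — Rac but not Rca.
(b): fails — Rwu but not Ruw.
(c): satisfies the condition.
(d): fails — Ruv but not Rvu.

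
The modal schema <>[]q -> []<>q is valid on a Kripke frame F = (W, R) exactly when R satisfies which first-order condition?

Suppose ◇□q→□◇q is valid. Take Rxy, Rxz and set V(q)={w : Ryw}. Then □q at y so ◇□q at x, so □◇q at x, so ◇q at z, giving w with Rzw and Ryw.
The converse is a direct semantic check.
Frame condition: forall x forall y forall z (Rxy & Rxz -> exists w (Ryw & Rzw)).

convergence: forall x forall y forall z (Rxy & Rxz -> exists w (Ryw & Rzw))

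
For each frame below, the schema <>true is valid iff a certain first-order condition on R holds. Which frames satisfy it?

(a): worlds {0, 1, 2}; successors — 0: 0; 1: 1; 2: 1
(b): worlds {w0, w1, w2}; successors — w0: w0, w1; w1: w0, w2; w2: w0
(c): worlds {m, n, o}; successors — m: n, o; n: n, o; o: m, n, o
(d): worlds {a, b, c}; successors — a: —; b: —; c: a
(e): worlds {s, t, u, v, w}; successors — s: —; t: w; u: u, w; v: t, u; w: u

The schema corresponds to seriality: forall x exists y Rxy.
(a): condition met.
(b): condition met.
(c): condition met.
(d): fails — world a has no successor.
(e): fails — world s has no successor.
Valid on: (a), (b), (c).

(a), (b), (c)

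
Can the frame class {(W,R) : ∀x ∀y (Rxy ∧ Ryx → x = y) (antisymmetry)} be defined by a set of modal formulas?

Modal frame validity is preserved under surjective bounded morphisms.
The 4-cycle (worlds a,b,c,d with a→b→c→d→a) is antisymmetric. Sending even-indexed worlds to • and odd-indexed worlds to ∘ is a surjective bounded morphism onto the two-world frame with •↔∘, which is not antisymmetric.
So no modal formula (or set of formulas) defines exactly the antisymmetric frames.

No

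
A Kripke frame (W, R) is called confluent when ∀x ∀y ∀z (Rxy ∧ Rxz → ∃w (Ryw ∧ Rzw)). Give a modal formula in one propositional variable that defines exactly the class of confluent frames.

◇□ψ → □◇ψ

The condition is convergence. The .2 schema ◇□ψ → □◇ψ defines it.
Suppose ◇□ψ→□◇ψ is valid. Take Rxy, Rxz and set V(ψ)={w : Ryw}. Then □ψ at y so ◇□ψ at x, so □◇ψ at x, so ◇ψ at z, giving w with Rzw and Ryw.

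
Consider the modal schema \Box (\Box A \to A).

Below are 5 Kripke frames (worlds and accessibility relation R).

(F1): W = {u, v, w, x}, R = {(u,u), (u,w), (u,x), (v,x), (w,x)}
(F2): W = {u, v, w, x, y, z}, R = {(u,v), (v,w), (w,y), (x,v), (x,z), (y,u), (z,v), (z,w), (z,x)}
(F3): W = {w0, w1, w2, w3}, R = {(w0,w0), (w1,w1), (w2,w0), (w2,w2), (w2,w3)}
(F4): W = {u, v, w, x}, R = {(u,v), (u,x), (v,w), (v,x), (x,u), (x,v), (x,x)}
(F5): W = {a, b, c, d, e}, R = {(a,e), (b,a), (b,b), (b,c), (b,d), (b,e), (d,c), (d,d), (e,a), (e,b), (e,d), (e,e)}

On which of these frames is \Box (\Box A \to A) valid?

Frame correspondent (Sahlqvist): \forall x \forall y (Rxy \to Ryy) — i.e. shift-reflexivity.
(F1): fails — Ruw but not Rww.
(F2): fails — Ruv but not Rvv.
(F3): fails — Rw2w3 but not Rw3w3.
(F4): fails — Ruv but not Rvv.
(F5): fails — Rbc but not Rcc.

none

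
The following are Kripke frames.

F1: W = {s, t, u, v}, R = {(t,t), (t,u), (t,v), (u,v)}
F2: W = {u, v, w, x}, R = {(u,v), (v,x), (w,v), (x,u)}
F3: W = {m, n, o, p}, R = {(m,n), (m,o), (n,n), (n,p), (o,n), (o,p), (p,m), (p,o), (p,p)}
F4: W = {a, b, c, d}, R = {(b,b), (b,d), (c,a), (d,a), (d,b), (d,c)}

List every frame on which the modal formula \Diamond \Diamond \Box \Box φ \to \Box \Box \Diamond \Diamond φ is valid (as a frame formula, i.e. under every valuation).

This is the axiom for a generalized confluence (Geach) condition; its first-order frame correspondent is \forall x \forall y \forall z ((x R^2 y \wedge x R^2 z) \to \exists w (y R^2 w \wedge z R^2 w)).
F1: fails — tR²t, tR²u but no w with tR²w and uR²w.
F2: holds.
F3: holds.
F4: fails — bR²a, bR²a but no w with aR²w and aR²w.

F2, F3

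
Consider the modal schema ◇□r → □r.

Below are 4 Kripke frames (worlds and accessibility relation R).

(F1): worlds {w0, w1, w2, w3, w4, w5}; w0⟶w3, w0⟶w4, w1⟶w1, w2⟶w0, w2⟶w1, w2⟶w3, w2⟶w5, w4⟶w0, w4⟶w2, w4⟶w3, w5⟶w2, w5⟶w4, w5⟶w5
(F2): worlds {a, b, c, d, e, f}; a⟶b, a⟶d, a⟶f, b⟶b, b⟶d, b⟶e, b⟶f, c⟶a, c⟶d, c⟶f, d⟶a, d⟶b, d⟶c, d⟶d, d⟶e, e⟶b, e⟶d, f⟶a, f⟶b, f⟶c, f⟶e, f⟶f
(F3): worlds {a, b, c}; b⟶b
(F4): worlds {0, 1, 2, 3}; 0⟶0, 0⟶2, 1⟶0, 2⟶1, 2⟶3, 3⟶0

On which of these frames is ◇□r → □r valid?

(F3)

The schema corresponds to the Euclidean property: ∀x ∀y ∀z (Rxy ∧ Rxz → Ryz).
(F1): fails — Rw0w4 and Rw0w4 but not Rw4w4.
(F2): fails — Raf and Rad but not Rfd.
(F3): holds.
(F4): fails — R02 and R00 but not R20.
Valid on: (F3).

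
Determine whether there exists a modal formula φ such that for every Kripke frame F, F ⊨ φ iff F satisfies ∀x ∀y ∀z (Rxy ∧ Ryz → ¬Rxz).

Not modally definable

If a class were modally definable it would be closed under surjective bounded morphisms (Goldblatt–Thomason).
The 5-cycle (worlds a,b,c,d,e with a→b→c→d→e→a) is intransitive. Mapping every world to a single reflexive point • is a surjective bounded morphism; the reflexive point is not intransitive (R••∧R•• but R••).
So no modal formula (or set of formulas) defines exactly the intransitive frames.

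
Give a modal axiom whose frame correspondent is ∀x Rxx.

This is reflexivity; the standard corresponding axiom is T: □r → r.
Suppose □r→r is valid. At any x set V(r)={w : Rxw}. Then □r holds at x, so r holds at x, i.e. Rxx.

□r → r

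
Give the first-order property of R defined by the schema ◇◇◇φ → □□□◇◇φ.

This is a Sahlqvist (Geach-type) schema ◇^3□^0φ → □^3◇^2φ.
Minimal-valuation argument: fix x; take any y with xR^3y and any z with xR^3z. Set V(φ) to the set of worlds R-reachable from y in exactly 0 steps. Then □^0φ holds at y, so the antecedent holds at x; validity forces ◇^2φ at z, giving a w with zR^2w and yR^0w.
First-order correspondent: ∀x ∀y ∀z ((xR³y ∧ xR³z) → ∃w (y = w ∧ zR²w)).

∀x ∀y ∀z ((xR³y ∧ xR³z) → ∃w (y = w ∧ zR²w))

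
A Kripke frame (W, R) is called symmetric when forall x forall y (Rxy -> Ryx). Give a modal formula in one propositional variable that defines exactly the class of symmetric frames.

The condition is symmetry. The B schema ψ → □◇ψ defines it.

ψ → □◇ψ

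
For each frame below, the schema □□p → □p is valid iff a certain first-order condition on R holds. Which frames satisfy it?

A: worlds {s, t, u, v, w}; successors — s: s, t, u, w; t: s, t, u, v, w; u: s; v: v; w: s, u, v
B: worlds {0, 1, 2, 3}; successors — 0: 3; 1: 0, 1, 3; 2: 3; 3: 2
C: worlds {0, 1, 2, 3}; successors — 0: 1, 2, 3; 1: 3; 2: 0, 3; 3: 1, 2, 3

A

The schema corresponds to density: ∀x ∀y (Rxy → ∃z (Rxz ∧ Rzy)).
A: holds.
B: fails — R32 but no z with R3z and Rz2.
C: fails — R20 but no z with R2z and Rz0.
Valid on: A.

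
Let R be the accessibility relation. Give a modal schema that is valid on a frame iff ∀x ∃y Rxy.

□s → ◇s

This is seriality; the standard corresponding axiom is D: □s → ◇s.
Suppose □s→◇s is valid. At any x set V(s)=W. Then □s at x, so ◇s at x, so x has a successor.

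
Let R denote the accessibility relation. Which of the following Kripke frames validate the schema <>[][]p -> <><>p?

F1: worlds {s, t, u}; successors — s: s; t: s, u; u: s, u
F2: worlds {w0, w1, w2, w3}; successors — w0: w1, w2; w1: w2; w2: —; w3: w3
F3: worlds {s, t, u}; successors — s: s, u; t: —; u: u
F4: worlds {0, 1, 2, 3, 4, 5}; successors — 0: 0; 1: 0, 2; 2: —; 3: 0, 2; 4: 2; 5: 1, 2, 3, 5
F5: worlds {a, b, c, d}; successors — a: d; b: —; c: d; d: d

This is the axiom for a generalized confluence (Geach) condition; its first-order frame correspondent is forall x forall y (xRy -> exists w (y R^2 w & x R^2 w)).
F1: condition met.
F2: fails — w0Rw1 but no w with w1R²w and w0R²w.
F3: condition met.
F4: fails — 1R2 but no w with 2R²w and 1R²w.
F5: condition met.
Valid on: F1, F3, F5.

F1, F3, F5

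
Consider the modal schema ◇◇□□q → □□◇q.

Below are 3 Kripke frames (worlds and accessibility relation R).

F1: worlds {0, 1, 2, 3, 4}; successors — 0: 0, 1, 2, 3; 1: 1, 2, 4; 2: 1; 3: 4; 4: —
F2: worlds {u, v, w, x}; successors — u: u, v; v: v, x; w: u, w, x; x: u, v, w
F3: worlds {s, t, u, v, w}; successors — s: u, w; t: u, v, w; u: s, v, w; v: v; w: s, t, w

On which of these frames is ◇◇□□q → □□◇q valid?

The schema corresponds to a generalized confluence (Geach) condition: ∀x ∀y ∀z ((xR²y ∧ xR²z) → ∃w (yR²w ∧ zRw)).
F1: fails — 0R²0, 0R²4 but no w with 0R²w and 4Rw.
F2: holds.
F3: fails — sR²v, sR²s but no w* with vR²w* and sRw*.
Valid on: F2.

F2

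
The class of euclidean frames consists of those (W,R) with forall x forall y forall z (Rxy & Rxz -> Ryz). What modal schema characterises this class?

The condition is the Euclidean property. The 5 schema ◇ψ → □◇ψ defines it.
Suppose ◇ψ→□◇ψ is valid. Take Rxy, Rxz and set V(ψ)={y}. Then ◇ψ at x, so □◇ψ at x, so ◇ψ at z, so some w with Rzw has ψ; w=y, i.e. Rzy. By symmetry of the argument, Ryz.

◇ψ → □◇ψ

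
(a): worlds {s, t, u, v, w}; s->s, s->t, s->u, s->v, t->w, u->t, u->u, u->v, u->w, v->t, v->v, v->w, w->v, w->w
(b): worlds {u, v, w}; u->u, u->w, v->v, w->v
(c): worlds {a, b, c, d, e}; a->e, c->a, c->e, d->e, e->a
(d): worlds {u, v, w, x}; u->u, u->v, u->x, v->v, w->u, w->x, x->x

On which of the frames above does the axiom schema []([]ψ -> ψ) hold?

This is the axiom for shift-reflexivity; its first-order frame correspondent is forall x forall y (Rxy -> Ryy).
(a): fails — Rut but not Rtt.
(b): fails — Ruw but not Rww.
(c): fails — Rea but not Raa.
(d): holds.
Valid on: (d).

(d)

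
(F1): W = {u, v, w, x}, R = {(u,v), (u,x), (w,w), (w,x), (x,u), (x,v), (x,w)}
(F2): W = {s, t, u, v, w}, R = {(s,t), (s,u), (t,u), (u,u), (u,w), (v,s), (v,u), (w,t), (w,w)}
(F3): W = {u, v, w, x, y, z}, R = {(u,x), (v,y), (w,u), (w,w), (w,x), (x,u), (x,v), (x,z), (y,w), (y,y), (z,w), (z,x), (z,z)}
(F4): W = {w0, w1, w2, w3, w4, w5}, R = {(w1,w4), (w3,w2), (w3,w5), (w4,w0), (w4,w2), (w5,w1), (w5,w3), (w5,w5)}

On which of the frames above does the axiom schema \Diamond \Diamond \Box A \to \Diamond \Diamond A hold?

(F2)

The schema corresponds to a generalized confluence (Geach) condition: \forall x \forall y (x R^2 y \to \exists w (yRw \wedge x R^2 w)).
(F1): fails — uR²v but no t with vRt and uR²t.
(F2): ✓.
(F3): fails — uR²u but no t with uRt and uR²t.
(F4): fails — w1R²w0 but no w with w0Rw and w1R²w.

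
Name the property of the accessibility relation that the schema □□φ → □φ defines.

Density

Suppose □□φ→□φ is valid. Take Rxy and set V(φ)={w : xR²w}. Then □□φ at x, so □φ at x, so φ at y, i.e. ∃z(Rxz∧Rzy).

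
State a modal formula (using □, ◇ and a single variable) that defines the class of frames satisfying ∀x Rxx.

This is reflexivity; the standard corresponding axiom is T: □ψ → ψ.

□ψ → ψ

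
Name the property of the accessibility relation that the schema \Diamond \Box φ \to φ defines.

This is a form of the B axiom.
It corresponds to symmetry: \forall x \forall y (Rxy \to Ryx).

symmetry: \forall x \forall y (Rxy \to Ryx)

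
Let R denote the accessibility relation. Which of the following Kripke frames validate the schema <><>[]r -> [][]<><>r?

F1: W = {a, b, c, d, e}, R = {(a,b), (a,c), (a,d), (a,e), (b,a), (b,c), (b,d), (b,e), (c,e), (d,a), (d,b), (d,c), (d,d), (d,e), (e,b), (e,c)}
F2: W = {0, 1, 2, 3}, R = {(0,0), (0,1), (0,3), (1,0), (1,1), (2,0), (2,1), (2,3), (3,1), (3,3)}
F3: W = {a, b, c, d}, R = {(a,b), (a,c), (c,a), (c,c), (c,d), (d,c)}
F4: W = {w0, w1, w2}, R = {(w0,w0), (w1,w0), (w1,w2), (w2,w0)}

This is the axiom for a generalized confluence (Geach) condition; its first-order frame correspondent is forall x forall y forall z ((x R^2 y & x R^2 z) -> exists w (yRw & z R^2 w)).
F1: fails — aR²c, aR²c but no w with cRw and cR²w.
F2: satisfies the condition.
F3: fails — cR²a, cR²b but no w with aRw and bR²w.
F4: satisfies the condition.
Valid on: F2, F4.

F2, F4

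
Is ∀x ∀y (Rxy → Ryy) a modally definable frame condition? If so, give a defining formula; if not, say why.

Yes: it is shift-reflexivity, defined by the T□ schema □(□r → r).
Suppose □(□r→r) is valid. Take Rxy and set V(r)={w : Ryw}. Then at y, □r holds; since □(□r→r) at x, □r→r at y, so r at y, i.e. Ryy.

Yes, by □(□r → r)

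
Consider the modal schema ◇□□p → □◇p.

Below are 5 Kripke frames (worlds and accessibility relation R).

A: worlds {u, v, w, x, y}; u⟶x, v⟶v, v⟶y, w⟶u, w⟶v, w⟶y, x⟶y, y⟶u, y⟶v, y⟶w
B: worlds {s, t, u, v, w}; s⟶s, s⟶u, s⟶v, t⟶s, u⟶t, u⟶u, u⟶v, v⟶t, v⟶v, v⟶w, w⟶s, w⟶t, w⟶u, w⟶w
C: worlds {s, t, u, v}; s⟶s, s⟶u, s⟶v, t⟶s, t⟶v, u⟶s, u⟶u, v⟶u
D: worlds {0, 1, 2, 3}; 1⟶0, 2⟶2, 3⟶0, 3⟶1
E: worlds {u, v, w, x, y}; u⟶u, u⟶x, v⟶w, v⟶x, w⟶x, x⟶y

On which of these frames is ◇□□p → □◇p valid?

B, C

This is the axiom for a generalized confluence (Geach) condition; its first-order frame correspondent is ∀x ∀y ∀z ((xRy ∧ xRz) → ∃w (yR²w ∧ zRw)).
A: fails — uRx, uRx but no t with xR²t and xRt.
B: holds.
C: holds.
D: fails — 1R0, 1R0 but no w with 0R²w and 0Rw.
E: fails — uRx, uRu but no t with xR²t and uRt.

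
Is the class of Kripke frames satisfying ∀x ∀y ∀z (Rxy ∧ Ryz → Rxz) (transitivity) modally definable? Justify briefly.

Yes — defined by □r → □□r

The condition is transitivity. A defining modal formula is □r → □□r.
Suppose □r→□□r is valid. Take Rxy, Ryz and set V(r)={w : Rxw}. Then □r at x, so □□r at x, so □r at y, so r at z, i.e. Rxz.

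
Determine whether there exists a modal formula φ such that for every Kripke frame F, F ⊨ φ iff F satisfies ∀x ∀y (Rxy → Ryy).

Definable; □(□q → q) defines it

Yes: it is shift-reflexivity, defined by the T□ schema □(□q → q).
Suppose □(□q→q) is valid. Take Rxy and set V(q)={w : Ryw}. Then at y, □q holds; since □(□q→q) at x, □q→q at y, so q at y, i.e. Ryy.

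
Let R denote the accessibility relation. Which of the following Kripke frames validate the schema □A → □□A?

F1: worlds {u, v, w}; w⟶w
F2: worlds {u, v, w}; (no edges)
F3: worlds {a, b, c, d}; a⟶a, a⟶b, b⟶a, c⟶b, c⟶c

This is the axiom for transitivity; its first-order frame correspondent is ∀x ∀y ∀z (Rxy ∧ Ryz → Rxz).
F1: ✓.
F2: ✓.
F3: fails — Rba and Rab but not Rbb.
Valid on: F1, F2.

F1, F2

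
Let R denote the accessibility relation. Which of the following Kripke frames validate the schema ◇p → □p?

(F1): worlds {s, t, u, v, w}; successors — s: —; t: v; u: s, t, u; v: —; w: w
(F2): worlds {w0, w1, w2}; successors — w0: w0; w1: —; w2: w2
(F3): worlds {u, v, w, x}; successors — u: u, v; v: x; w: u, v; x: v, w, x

(F2)

The schema corresponds to partial functionality: ∀x ∀y ∀z (Rxy ∧ Rxz → y = z).
(F1): fails — u sees both s and t.
(F2): condition met.
(F3): fails — u sees both u and v.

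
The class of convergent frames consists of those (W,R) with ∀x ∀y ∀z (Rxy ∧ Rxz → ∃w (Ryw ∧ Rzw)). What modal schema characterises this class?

The condition is convergence. The .2 schema ◇□ψ → □◇ψ defines it.

◇□ψ → □◇ψ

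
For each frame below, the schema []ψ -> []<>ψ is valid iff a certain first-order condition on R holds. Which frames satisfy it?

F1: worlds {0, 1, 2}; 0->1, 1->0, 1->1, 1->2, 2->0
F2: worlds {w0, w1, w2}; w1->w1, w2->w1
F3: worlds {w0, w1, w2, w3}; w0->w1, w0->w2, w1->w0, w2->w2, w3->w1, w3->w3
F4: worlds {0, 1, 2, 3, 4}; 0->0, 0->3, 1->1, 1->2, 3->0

F2

Frame correspondent (Sahlqvist): forall x forall z (xRz -> exists w (xRw & zRw)) — i.e. a generalized confluence (Geach) condition.
F1: fails — 2R0 but no w with 2Rw and 0Rw.
F2: satisfies the condition.
F3: fails — w0Rw1 but no w with w0Rw and w1Rw.
F4: fails — 1R2 but no w with 1Rw and 2Rw.
Valid on: F2.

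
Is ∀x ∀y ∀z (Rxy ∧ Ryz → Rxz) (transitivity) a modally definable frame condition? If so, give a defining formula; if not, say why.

Yes — defined by □p → □□p

Yes: it is transitivity, defined by the 4 schema □p → □□p.
Suppose □p→□□p is valid. Take Rxy, Ryz and set V(p)={w : Rxw}. Then □p at x, so □□p at x, so □p at y, so p at z, i.e. Rxz.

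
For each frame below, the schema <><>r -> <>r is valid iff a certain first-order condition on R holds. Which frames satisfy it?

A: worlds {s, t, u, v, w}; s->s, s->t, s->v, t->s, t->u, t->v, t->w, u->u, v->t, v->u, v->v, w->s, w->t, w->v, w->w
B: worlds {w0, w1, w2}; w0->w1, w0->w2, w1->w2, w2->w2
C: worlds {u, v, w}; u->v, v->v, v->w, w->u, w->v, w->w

Frame correspondent (Sahlqvist): forall x forall y forall z (Rxy & Ryz -> Rxz) — i.e. transitivity.
A: fails — Rwt and Rtu but not Rwu.
B: holds.
C: fails — Ruv and Rvw but not Ruw.
Valid on: B.

B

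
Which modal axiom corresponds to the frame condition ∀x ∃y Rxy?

□q → ◇q

This is seriality; the standard corresponding axiom is D: □q → ◇q.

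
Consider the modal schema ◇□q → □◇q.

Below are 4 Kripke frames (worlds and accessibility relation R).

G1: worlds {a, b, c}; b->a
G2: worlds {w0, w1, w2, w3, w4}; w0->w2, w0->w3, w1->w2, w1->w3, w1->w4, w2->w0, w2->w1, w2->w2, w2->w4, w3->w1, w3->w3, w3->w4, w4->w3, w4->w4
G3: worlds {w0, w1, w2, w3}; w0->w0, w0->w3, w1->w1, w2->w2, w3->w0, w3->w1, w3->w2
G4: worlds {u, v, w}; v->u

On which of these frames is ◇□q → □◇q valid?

G2

Frame correspondent (Sahlqvist): ∀x ∀y ∀z (Rxy ∧ Rxz → ∃w (Ryw ∧ Rzw)) — i.e. convergence.
G1: fails — Rba and Rba but a and a have no common successor.
G2: condition met.
G3: fails — Rw3w1 and Rw3w0 but w1 and w0 have no common successor.
G4: fails — Rvu and Rvu but u and u have no common successor.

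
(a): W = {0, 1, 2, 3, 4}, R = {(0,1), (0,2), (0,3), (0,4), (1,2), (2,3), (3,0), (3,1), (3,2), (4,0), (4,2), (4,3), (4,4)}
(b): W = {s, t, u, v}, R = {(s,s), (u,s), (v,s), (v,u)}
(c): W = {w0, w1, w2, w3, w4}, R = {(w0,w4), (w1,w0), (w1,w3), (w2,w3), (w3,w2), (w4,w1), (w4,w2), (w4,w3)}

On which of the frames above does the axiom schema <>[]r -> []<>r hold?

(b)

This is the axiom for convergence; its first-order frame correspondent is forall x forall y forall z (Rxy & Rxz -> exists w (Ryw & Rzw)).
(a): fails — R02 and R01 but 2 and 1 have no common successor.
(b): condition met.
(c): fails — Rw1w0 and Rw1w3 but w0 and w3 have no common successor.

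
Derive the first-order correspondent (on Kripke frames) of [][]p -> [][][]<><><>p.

This is a Sahlqvist (Geach-type) schema ◇^0□^2p → □^3◇^3p.
Minimal-valuation argument: fix x; take any y with xR^0y and any z with xR^3z. Set V(p) to the set of worlds R-reachable from y in exactly 2 steps. Then □^2p holds at y, so the antecedent holds at x; validity forces ◇^3p at z, giving a w with zR^3w and yR^2w.
First-order correspondent: forall x forall z (x R^3 z -> exists w (x R^2 w & z R^3 w)).

forall x forall z (x R^3 z -> exists w (x R^2 w & z R^3 w))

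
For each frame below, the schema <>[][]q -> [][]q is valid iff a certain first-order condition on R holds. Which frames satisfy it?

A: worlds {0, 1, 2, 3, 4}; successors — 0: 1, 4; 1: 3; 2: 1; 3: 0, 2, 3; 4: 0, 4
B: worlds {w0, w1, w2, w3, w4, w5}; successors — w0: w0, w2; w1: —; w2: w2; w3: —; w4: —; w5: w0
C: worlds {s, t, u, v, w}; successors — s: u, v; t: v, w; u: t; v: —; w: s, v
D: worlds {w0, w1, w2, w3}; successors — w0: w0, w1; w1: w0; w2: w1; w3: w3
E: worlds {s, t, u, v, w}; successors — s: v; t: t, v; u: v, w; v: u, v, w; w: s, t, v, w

The schema corresponds to a generalized confluence (Geach) condition: forall x forall y forall z ((xRy & x R^2 z) -> exists w (y R^2 w & z = w)).
A: fails — 0R1, 0R²4 but no w with 1R²w and 4=w.
B: fails — w0Rw2, w0R²w0 but no w with w2R²w and w0=w.
C: fails — sRu, sR²t but no w* with uR²w* and t=w*.
D: holds.
E: fails — wRs, wR²s but no w* with sR²w* and s=w*.

D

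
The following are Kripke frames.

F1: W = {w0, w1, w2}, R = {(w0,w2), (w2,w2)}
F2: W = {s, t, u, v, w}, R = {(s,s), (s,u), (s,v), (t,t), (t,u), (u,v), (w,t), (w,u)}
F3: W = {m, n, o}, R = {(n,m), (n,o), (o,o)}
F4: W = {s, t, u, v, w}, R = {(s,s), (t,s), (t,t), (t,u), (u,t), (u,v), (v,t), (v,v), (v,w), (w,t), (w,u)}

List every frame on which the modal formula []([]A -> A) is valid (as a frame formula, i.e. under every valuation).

The schema corresponds to shift-reflexivity: forall x forall y (Rxy -> Ryy).
F1: condition met.
F2: fails — Ruv but not Rvv.
F3: fails — Rnm but not Rmm.
F4: fails — Rwu but not Ruu.

F1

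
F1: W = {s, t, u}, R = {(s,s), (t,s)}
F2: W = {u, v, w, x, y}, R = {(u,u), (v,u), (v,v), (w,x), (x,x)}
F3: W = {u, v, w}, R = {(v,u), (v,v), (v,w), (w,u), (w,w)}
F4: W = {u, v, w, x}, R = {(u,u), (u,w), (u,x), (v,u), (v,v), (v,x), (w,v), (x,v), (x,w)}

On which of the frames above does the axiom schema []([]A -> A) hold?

F1, F2

Frame correspondent (Sahlqvist): forall x forall y (Rxy -> Ryy) — i.e. shift-reflexivity.
F1: holds.
F2: holds.
F3: fails — Rwu but not Ruu.
F4: fails — Rxw but not Rww.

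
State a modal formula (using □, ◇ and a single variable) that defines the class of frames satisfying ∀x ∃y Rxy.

A defining formula is □ψ → ◇ψ (the D axiom).

□ψ → ◇ψ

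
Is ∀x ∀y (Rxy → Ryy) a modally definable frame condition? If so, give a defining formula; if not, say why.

This is a Sahlqvist condition; the T□ axiom □(□q → q) defines it.
Suppose □(□q→q) is valid. Take Rxy and set V(q)={w : Ryw}. Then at y, □q holds; since □(□q→q) at x, □q→q at y, so q at y, i.e. Ryy.

Definable; □(□q → q) defines it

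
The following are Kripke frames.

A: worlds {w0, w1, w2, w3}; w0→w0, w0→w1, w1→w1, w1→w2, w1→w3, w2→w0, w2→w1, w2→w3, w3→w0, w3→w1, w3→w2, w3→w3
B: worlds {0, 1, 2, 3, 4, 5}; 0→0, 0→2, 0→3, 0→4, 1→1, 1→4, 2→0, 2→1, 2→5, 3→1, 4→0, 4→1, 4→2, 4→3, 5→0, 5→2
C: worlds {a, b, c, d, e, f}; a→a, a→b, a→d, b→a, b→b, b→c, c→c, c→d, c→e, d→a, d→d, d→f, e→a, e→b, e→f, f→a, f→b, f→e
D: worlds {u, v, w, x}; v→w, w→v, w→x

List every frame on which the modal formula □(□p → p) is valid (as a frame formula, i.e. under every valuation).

The schema corresponds to shift-reflexivity: ∀x ∀y (Rxy → Ryy).
A: fails — Rw1w2 but not Rw2w2.
B: fails — R02 but not R22.
C: fails — Rfe but not Ree.
D: fails — Rwv but not Rvv.
Valid on no frame.

none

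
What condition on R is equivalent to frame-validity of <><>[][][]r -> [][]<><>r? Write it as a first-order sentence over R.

This is a Sahlqvist (Geach-type) schema ◇^2□^3r → □^2◇^2r.
First-order correspondent: forall x forall y forall z ((x R^2 y & x R^2 z) -> exists w (y R^3 w & z R^2 w)).

forall x forall y forall z ((x R^2 y & x R^2 z) -> exists w (y R^3 w & z R^2 w))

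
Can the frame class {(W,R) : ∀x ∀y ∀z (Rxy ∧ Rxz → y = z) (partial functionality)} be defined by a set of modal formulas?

Yes, by ◇p → □p

The condition is partial functionality. A defining modal formula is ◇p → □p.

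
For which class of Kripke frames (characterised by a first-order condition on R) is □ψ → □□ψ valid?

Suppose □ψ→□□ψ is valid. Take Rxy, Ryz and set V(ψ)={w : Rxw}. Then □ψ at x, so □□ψ at x, so □ψ at y, so ψ at z, i.e. Rxz.

transitivity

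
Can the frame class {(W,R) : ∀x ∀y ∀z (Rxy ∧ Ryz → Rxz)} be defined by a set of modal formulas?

Yes: it is transitivity, defined by the 4 schema □q → □□q.
Suppose □q→□□q is valid. Take Rxy, Ryz and set V(q)={w : Rxw}. Then □q at x, so □□q at x, so □q at y, so q at z, i.e. Rxz.

Definable; □q → □□q defines it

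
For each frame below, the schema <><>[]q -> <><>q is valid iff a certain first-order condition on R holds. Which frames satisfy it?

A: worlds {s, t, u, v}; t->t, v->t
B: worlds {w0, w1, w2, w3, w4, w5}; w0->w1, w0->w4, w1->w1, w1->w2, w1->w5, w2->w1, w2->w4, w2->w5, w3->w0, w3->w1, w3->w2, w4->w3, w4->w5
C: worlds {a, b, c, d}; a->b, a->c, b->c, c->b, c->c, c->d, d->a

A

The schema corresponds to a generalized confluence (Geach) condition: forall x forall y (x R^2 y -> exists w (yRw & x R^2 w)).
A: condition met.
B: fails — w0R²w5 but no w with w5Rw and w0R²w.
C: fails — aR²d but no w with dRw and aR²w.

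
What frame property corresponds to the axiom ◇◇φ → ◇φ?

Equivalently (dual form): □φ → □□φ.
Suppose □φ→□□φ is valid. Take Rxy, Ryz and set V(φ)={w : Rxw}. Then □φ at x, so □□φ at x, so □φ at y, so φ at z, i.e. Rxz.
Conversely, on a frame with transitivity the schema holds at every world under every valuation.
Frame condition: ∀x ∀y ∀z (Rxy ∧ Ryz → Rxz).

transitivity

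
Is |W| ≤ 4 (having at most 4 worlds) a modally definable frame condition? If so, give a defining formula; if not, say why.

Any modally definable frame class is closed under disjoint unions.
Any modal formula valid on each of 5 disjoint one-world frames is valid on their disjoint union (validity is preserved under disjoint unions). Each one-world frame has |W|=1≤4, but the union has |W|=5.
So no modal formula (or set of formulas) defines exactly the |W|≤4 frames.

No — not modally definable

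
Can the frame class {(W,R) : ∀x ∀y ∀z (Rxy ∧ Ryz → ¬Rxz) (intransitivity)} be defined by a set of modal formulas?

Not modally definable

If a class were modally definable it would be closed under surjective bounded morphisms (Goldblatt–Thomason).
The 7-cycle (worlds s,t,u,v,w,x,y with s→t→u→v→w→x→y→s) is intransitive. Mapping every world to a single reflexive point • is a surjective bounded morphism; the reflexive point is not intransitive (R••∧R•• but R••).
Hence intransitivity is not modally definable.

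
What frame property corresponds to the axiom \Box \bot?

□⊥ is valid iff no world has any successor (otherwise □⊥ fails at any world with one).

emptiness of R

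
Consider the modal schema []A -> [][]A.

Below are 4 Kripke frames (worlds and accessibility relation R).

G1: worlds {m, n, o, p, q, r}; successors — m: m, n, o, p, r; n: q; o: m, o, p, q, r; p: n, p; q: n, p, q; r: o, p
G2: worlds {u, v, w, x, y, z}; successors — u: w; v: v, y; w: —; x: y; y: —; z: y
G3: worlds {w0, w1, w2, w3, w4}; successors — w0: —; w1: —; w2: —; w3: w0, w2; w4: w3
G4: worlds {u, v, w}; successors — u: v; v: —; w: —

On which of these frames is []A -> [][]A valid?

Frame correspondent (Sahlqvist): forall x forall y forall z (Rxy & Ryz -> Rxz) — i.e. transitivity.
G1: fails — Rom and Rmn but not Ron.
G2: condition met.
G3: fails — Rw4w3 and Rw3w2 but not Rw4w2.
G4: condition met.

G2, G4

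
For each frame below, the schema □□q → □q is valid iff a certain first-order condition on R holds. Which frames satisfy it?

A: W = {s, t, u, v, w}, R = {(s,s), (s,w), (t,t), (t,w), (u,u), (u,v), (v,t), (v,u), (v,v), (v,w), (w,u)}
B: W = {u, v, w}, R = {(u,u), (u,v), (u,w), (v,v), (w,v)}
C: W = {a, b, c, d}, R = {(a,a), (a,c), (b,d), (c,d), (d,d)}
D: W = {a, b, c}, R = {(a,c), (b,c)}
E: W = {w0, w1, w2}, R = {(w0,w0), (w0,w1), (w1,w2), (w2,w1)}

This is the axiom for density; its first-order frame correspondent is ∀x ∀y (Rxy → ∃z (Rxz ∧ Rzy)).
A: condition met.
B: condition met.
C: condition met.
D: fails — Rac but no z with Raz and Rzc.
E: fails — Rw1w2 but no z with Rw1z and Rzw2.
Valid on: A, B, C.

A, B, C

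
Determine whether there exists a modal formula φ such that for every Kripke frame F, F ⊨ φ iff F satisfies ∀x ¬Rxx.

Not modally definable

Modal frame validity is preserved under surjective bounded morphisms.
The 2-cycle (worlds w0,w1 with w0→w1→w0) is irreflexive, and the map sending every world to a single reflexive point • is a surjective bounded morphism (forth: every edge maps to (•,•); back: every world has a successor). So any modal formula valid on the 2-cycle is also valid on the reflexive point, which is not irreflexive.
So no modal formula (or set of formulas) defines exactly the irreflexive frames.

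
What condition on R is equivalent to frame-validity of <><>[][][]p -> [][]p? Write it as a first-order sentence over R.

forall x forall y forall z ((x R^2 y & x R^2 z) -> exists w (y R^3 w & z = w))

This is a Sahlqvist (Geach-type) schema ◇^2□^3p → □^2◇^0p.
Minimal-valuation argument: fix x; take any y with xR^2y and any z with xR^2z. Set V(p) to the set of worlds R-reachable from y in exactly 3 steps. Then □^3p holds at y, so the antecedent holds at x; validity forces ◇^0p at z, giving a w with zR^0w and yR^3w.
First-order correspondent: forall x forall y forall z ((x R^2 y & x R^2 z) -> exists w (y R^3 w & z = w)).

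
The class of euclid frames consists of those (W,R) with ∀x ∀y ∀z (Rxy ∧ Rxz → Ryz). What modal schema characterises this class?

◇r → □◇r

The condition is the Euclidean property. The 5 schema ◇r → □◇r defines it.
Suppose ◇r→□◇r is valid. Take Rxy, Rxz and set V(r)={y}. Then ◇r at x, so □◇r at x, so ◇r at z, so some w with Rzw has r; w=y, i.e. Rzy. By symmetry of the argument, Ryz.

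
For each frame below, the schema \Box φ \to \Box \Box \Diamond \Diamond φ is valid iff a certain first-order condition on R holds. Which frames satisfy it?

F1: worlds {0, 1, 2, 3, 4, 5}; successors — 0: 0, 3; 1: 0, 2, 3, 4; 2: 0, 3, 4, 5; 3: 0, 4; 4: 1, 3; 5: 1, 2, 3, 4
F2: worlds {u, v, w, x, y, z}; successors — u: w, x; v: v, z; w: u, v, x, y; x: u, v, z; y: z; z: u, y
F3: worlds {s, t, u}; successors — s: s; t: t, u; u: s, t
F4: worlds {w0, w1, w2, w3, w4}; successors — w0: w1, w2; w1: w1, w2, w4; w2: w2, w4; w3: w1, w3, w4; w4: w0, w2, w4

The schema corresponds to a generalized confluence (Geach) condition: \forall x \forall z (x R^2 z \to \exists w (xRw \wedge z R^2 w)).
F1: ✓.
F2: fails — uR²v but no t with uRt and vR²t.
F3: fails — tR²s but no w with tRw and sR²w.
F4: ✓.

F1, F4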